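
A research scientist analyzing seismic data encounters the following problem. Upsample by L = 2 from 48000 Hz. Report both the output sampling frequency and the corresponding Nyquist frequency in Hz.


Step 1 — output sample rate after interpolation by L:
fs_out = L * fs_in = 2 * 48000 = 96000 Hz

Step 2 — Nyquist frequency of the output stream:
f_Nyq = fs_out / 2 = 96000 / 2 = 48000.0 Hz

fs_out = 96000 Hz; f_Nyquist = 48000.0 Hz


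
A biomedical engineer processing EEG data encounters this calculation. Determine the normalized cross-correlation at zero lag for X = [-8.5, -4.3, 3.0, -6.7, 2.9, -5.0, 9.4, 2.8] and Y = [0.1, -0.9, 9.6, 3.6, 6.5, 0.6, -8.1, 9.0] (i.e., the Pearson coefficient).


Pearson correlation coefficient (population):
r = cov(X,Y) / (std(X) * std(Y))
Mean X = -0.8, Mean Y = 2.55
Cov(X,Y) = -1.38375
Std(X) = 5.8, Std(Y) = 5.512939
r = -0.0433

-0.0433


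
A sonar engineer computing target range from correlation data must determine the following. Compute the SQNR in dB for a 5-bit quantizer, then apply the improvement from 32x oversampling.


Step 1 — baseline SQNR at Nyquist:
SQNR_base = 6.02*N + 1.76
          = 6.02*5 + 1.76
          = 31.86 dB

Step 2 — oversampling processing gain:
G = 10*log10(OSR) = 10*log10(32) = 15.05 dB

Step 3 — total:
SQNR_total = 31.86 + 15.05 = 46.91 dB

Base SQNR = 31.86 dB; oversampled SQNR = 46.91 dB


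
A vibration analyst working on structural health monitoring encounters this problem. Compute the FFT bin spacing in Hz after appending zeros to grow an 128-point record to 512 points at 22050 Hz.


Frequency resolution after zero-padding:
N_padded = 128 * 4 = 512
df = fs / N_padded
   = 22050 / 512
   = 43.0664 Hz

43.0664 Hz


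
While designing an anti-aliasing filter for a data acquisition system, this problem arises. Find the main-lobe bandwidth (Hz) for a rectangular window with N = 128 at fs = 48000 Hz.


Main lobe width for a rectangular window:
Width = 2 * fs / N
      = 2 * 48000 / 128
      = 96000 / 128
      = 750.0 Hz

750.0 Hz


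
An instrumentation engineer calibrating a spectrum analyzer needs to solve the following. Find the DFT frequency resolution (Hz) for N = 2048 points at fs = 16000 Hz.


DFT frequency resolution:
df = fs / N
   = 16000 / 2048
   = 7.8125 Hz

7.8125 Hz


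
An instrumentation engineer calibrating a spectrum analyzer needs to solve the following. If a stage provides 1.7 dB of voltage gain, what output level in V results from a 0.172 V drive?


Output voltage from dB gain:
V_out = V_in * 10^(gain_dB / 20)
      = 0.172 * 10^(1.7 / 20)
      = 0.172 * 1.216186
      = 0.2092 V

0.2092 V


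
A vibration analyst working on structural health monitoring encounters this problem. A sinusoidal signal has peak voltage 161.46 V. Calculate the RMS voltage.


RMS voltage for a sinusoidal waveform:
V_rms = V_peak / sqrt(2)
      = 161.46 / 1.414214
      = 114.169 V

114.169 V


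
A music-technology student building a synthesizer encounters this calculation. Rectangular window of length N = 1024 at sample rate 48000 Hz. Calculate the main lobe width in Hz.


Main lobe width for a rectangular window:
Width = 2 * fs / N
      = 2 * 48000 / 1024
      = 96000 / 1024
      = 93.75 Hz

93.75 Hz


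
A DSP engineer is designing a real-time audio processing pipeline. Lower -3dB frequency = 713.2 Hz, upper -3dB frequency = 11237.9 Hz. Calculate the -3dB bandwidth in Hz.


Bandwidth is the difference of -3dB frequencies:
BW = f_high - f_low
   = 11237.9 - 713.2
   = 10524.7 Hz

10524.7 Hz


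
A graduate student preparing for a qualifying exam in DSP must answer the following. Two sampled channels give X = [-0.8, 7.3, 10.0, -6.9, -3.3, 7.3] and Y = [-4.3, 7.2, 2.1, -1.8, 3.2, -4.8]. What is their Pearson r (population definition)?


Pearson correlation coefficient (population):
r = cov(X,Y) / (std(X) * std(Y))
Mean X = 2.2667, Mean Y = 0.2667
Cov(X,Y) = 6.698889
Std(X) = 6.256907, Std(Y) = 4.297932
r = 0.2491

0.2491


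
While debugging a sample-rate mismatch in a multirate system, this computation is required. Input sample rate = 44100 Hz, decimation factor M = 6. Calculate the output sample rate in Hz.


Decimation reduces the sample rate:
fs_out = fs_in / M
       = 44100 / 6
       = 7350.0 Hz

7350.0 Hz


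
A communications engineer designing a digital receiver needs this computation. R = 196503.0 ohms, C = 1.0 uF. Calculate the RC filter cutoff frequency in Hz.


Cutoff frequency of a first-order RC filter:
fc = 1 / (2 * pi * R * C)
C = 1.0 uF = 1e-06 F
fc = 1 / (2 * pi * 196503.0 * 1e-06)
   = 1 / 1.2346647624167
   = 0.809936 Hz

0.809936 Hz


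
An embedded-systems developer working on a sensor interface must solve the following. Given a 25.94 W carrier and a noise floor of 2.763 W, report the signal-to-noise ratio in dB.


SNR in decibels:
SNR = 10 * log10(Ps / Pn)
    = 10 * log10(25.94 / 2.763)
    = 10 * log10(9.3883)
    = 10 * 0.9726
    = 9.73 dB

9.73 dB


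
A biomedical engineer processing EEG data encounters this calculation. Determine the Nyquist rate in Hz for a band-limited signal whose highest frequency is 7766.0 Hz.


The Nyquist rate is twice the maximum frequency component.
fs_min = 2 * fmax
      = 2 * 7766.0
      = 15532.0 Hz

15532.0


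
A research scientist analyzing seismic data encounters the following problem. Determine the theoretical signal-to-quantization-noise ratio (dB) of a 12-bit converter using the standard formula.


Theoretical SNR for a full-scale sinusoid:
SNR = 6.02 * N + 1.76
    = 6.02 * 12 + 1.76
    = 72.24 + 1.76
    = 74.0 dB

74.0 dB


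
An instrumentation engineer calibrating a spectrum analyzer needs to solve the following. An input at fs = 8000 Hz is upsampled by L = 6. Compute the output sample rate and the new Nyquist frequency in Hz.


Step 1 — output sample rate after interpolation by L:
fs_out = L * fs_in = 6 * 8000 = 48000 Hz

Step 2 — Nyquist frequency of the output stream:
f_Nyq = fs_out / 2 = 48000 / 2 = 24000.0 Hz

fs_out = 48000 Hz; f_Nyquist = 24000.0 Hz


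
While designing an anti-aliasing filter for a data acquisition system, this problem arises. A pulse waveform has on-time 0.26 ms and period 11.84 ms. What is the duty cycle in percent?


Duty cycle as a percentage:
DC = (t_on / T) * 100
   = (0.26 / 11.84) * 100
   = 0.021959 * 100
   = 2.2 %

2.2 %


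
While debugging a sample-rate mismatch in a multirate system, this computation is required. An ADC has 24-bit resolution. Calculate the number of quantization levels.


Number of quantization levels = 2^N
= 2^24
= 16777216

16777216


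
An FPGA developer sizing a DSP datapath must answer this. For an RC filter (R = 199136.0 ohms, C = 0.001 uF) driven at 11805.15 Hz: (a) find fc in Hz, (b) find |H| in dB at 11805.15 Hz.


Step 1 — cutoff frequency:
fc = 1 / (2*pi*R*C)
C = 0.001 uF = 1e-09 F
fc = 1 / (2*pi*199136.0*1e-09)
   = 799.227 Hz

Step 2 — magnitude at f = 11805.15 Hz:
|H(f)| = 1 / sqrt(1 + (f/fc)^2)
f/fc = 11805.15 / 799.227 = 14.77071
|H| = 1 / sqrt(1 + 218.173874) = 0.0675469
|H|_dB = 20*log10(0.0675469) = -23.41 dB

fc = 799.227 Hz; |H(11805.15 Hz)| = -23.41 dB


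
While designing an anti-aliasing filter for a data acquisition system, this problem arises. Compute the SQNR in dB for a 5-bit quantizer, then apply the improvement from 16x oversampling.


Step 1 — baseline SQNR at Nyquist:
SQNR_base = 6.02*N + 1.76
          = 6.02*5 + 1.76
          = 31.86 dB

Step 2 — oversampling processing gain:
G = 10*log10(OSR) = 10*log10(16) = 12.04 dB

Step 3 — total:
SQNR_total = 31.86 + 12.04 = 43.9 dB

Base SQNR = 31.86 dB; oversampled SQNR = 43.9 dB


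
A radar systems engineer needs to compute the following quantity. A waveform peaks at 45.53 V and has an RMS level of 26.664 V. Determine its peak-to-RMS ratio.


Crest factor is the ratio of peak to RMS:
CF = V_peak / V_rms
   = 45.53 / 26.664
   = 1.7075

1.7075


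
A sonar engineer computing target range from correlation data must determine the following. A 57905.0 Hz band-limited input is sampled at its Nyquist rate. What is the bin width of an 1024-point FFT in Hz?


Step 1 — Nyquist sampling rate:
fs = 2 * fmax = 2 * 57905.0 = 115810.0 Hz

Step 2 — DFT bin spacing:
df = fs / N = 115810.0 / 1024 = 113.0957 Hz

113.0957 Hz


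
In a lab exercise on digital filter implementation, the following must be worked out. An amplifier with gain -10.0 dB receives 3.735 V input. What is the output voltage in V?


Output voltage from dB gain:
V_out = V_in * 10^(gain_dB / 20)
      = 3.735 * 10^(-10.0 / 20)
      = 3.735 * 0.316228
      = 1.1811 V

1.1811 V


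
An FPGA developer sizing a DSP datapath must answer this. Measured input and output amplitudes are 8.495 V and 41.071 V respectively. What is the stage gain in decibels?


Voltage gain in dB:
G = 20 * log10(Vout / Vin)
  = 20 * log10(41.071 / 8.495)
  = 20 * log10(4.834726)
  = 20 * 0.684372
  = 13.69 dB

13.69 dB


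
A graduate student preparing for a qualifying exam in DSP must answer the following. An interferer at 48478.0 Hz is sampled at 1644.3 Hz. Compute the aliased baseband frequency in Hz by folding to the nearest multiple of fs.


Compute the nearest integer multiple of fs to the signal:
n = round(48478.0 / 1644.3) = 29
f_alias = |48478.0 - 29 * 1644.3|
        = |48478.0 - 47684.7|
        = 793.3 Hz

793.3


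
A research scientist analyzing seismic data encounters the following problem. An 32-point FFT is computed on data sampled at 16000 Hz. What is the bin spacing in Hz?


DFT frequency resolution:
df = fs / N
   = 16000 / 32
   = 500.0 Hz

500.0 Hz


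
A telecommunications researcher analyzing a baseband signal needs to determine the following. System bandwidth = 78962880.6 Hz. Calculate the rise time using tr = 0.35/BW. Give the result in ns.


Rise time from bandwidth relationship:
tr = 0.35 / BW
   = 0.35 / 78962880.6
   = 4.432462409e-09 s
   = 4.4325 ns

4.4325 ns


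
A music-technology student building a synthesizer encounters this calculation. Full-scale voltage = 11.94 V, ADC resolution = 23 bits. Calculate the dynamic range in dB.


Dynamic range from full-scale to LSB:
V_min = V_max / 2^bits = 11.94 / 2^23
DR = 20 * log10(V_max / V_min)
   = 20 * log10(2^23)
   = 20 * 23 * log10(2)
   = 138.47 dB

138.47 dB


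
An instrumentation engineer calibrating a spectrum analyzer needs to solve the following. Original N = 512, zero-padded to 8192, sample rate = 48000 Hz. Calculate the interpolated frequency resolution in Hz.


Frequency resolution after zero-padding:
N_padded = 512 * 16 = 8192
df = fs / N_padded
   = 48000 / 8192
   = 5.8594 Hz

5.8594 Hz


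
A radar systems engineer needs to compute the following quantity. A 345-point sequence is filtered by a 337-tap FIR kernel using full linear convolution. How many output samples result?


Linear convolution output length:
L = N + M - 1
  = 345 + 337 - 1
  = 681 samples

681


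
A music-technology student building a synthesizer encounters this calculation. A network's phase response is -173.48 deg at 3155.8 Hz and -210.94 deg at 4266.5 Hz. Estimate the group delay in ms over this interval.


Group delay from phase difference:
tau = -d(phi)/d(omega)
d(phi) = -37.46 deg = -0.6538 rad
d(omega) = 2*pi*(4266.5 - 3155.8) = 6978.7339 rad/s
tau = -(-0.6538) / 6978.7339
    = 0.0937 ms

0.0937 ms


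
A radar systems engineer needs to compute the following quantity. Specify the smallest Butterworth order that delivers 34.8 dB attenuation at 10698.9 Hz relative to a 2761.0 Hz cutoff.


Butterworth filter order formula:
n = log10(10^(A/10) - 1) / (2 * log10(f_stop/f_pass))
10^(34.8/10) - 1 = 3018.9517
f_stop/f_pass = 10698.9 / 2761.0 = 3.875
n = 2.9577 -> ceil = 3

3


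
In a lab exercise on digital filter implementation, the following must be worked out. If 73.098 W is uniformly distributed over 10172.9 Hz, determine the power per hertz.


Power spectral density:
PSD = P / BW
    = 73.098 / 10172.9
    = 0.00718556 W/Hz

0.00718556 W/Hz


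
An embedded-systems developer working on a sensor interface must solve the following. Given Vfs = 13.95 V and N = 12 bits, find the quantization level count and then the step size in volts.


Step 1 — number of quantization levels:
L = 2^N = 2^12 = 4096

Step 2 — LSB step size:
delta = Vfs / L
      = 13.95 / 4096
      = 0.00340576 V

Levels = 4096; step size = 0.00340576 V


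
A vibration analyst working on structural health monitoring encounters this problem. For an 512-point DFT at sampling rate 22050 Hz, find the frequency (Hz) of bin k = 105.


Frequency of DFT bin k:
f_k = k * fs / N
    = 105 * 22050 / 512
    = 2315250 / 512
    = 4521.973 Hz

4521.973 Hz


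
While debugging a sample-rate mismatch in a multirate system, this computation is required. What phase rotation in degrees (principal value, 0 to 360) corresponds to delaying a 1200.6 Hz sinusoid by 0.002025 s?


Phase shift from frequency and time delay:
phi = 360 * f * t_delay
    = 360 * 1200.6 * 0.002025
    = 875.24 degrees
    mod 360 = 155.24 degrees

155.24 degrees


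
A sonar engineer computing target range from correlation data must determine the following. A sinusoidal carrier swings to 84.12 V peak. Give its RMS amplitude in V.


RMS voltage for a sinusoidal waveform:
V_rms = V_peak / sqrt(2)
      = 84.12 / 1.414214
      = 59.482 V

59.482 V


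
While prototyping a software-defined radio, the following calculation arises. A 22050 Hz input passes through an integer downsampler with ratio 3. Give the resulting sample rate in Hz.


Decimation reduces the sample rate:
fs_out = fs_in / M
       = 22050 / 3
       = 7350.0 Hz

7350.0 Hz


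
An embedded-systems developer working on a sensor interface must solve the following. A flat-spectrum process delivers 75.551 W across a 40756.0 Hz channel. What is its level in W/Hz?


Power spectral density:
PSD = P / BW
    = 75.551 / 40756.0
    = 0.00185374 W/Hz

0.00185374 W/Hz


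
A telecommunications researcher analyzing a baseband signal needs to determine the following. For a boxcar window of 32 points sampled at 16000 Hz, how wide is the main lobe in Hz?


Main lobe width for a rectangular window:
Width = 2 * fs / N
      = 2 * 16000 / 32
      = 32000 / 32
      = 1000.0 Hz

1000.0 Hz


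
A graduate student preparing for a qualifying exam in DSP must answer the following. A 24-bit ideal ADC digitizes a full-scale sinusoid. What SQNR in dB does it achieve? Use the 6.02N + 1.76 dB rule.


Theoretical SNR for a full-scale sinusoid:
SNR = 6.02 * N + 1.76
    = 6.02 * 24 + 1.76
    = 144.48 + 1.76
    = 146.24 dB

146.24 dB


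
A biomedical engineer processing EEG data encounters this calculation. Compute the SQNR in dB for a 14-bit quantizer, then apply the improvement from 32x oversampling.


Step 1 — baseline SQNR at Nyquist:
SQNR_base = 6.02*N + 1.76
          = 6.02*14 + 1.76
          = 86.04 dB

Step 2 — oversampling processing gain:
G = 10*log10(OSR) = 10*log10(32) = 15.05 dB

Step 3 — total:
SQNR_total = 86.04 + 15.05 = 101.09 dB

Base SQNR = 86.04 dB; oversampled SQNR = 101.09 dB


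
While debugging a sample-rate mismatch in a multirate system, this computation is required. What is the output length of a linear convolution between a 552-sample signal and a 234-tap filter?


Linear convolution output length:
L = N + M - 1
  = 552 + 234 - 1
  = 785 samples

785


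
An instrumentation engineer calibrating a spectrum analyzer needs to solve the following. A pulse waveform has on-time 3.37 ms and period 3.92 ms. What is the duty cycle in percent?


Duty cycle as a percentage:
DC = (t_on / T) * 100
   = (3.37 / 3.92) * 100
   = 0.859694 * 100
   = 85.97 %

85.97 %


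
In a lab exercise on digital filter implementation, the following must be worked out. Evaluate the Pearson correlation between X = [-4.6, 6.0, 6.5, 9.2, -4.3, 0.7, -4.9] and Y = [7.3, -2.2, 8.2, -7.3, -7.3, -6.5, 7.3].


Pearson correlation coefficient (population):
r = cov(X,Y) / (std(X) * std(Y))
Mean X = 1.2286, Mean Y = -0.0714
Cov(X,Y) = -9.850816
Std(X) = 5.561016, Std(Y) = 6.839531
r = -0.259

-0.259


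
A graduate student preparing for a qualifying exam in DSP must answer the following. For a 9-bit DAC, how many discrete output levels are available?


Number of quantization levels = 2^N
= 2^9
= 512

512


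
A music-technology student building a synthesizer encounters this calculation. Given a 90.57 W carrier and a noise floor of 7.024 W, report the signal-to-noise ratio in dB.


SNR in decibels:
SNR = 10 * log10(Ps / Pn)
    = 10 * log10(90.57 / 7.024)
    = 10 * log10(12.8944)
    = 10 * 1.1104
    = 11.1 dB

11.1 dB


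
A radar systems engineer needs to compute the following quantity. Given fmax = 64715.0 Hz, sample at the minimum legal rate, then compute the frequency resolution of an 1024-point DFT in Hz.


Step 1 — Nyquist sampling rate:
fs = 2 * fmax = 2 * 64715.0 = 129430.0 Hz

Step 2 — DFT bin spacing:
df = fs / N = 129430.0 / 1024 = 126.3965 Hz

126.3965 Hz


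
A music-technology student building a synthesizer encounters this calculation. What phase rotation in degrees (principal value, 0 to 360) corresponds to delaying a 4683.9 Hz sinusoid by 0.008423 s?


Phase shift from frequency and time delay:
phi = 360 * f * t_delay
    = 360 * 4683.9 * 0.008423
    = 14202.9 degrees
    mod 360 = 162.9 degrees

162.9 degrees


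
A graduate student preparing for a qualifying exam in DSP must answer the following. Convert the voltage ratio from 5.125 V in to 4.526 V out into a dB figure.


Voltage gain in dB:
G = 20 * log10(Vout / Vin)
  = 20 * log10(4.526 / 5.125)
  = 20 * log10(0.883122)
  = 20 * -0.053979
  = -1.08 dB

-1.08 dB


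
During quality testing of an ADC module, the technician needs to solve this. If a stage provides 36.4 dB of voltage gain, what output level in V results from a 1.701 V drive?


Output voltage from dB gain:
V_out = V_in * 10^(gain_dB / 20)
      = 1.701 * 10^(36.4 / 20)
      = 1.701 * 66.069345
      = 112.384 V

112.384 V


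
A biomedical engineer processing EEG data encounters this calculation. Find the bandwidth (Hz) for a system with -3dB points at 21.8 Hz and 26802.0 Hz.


Bandwidth is the difference of -3dB frequencies:
BW = f_high - f_low
   = 26802.0 - 21.8
   = 26780.2 Hz

26780.2 Hz


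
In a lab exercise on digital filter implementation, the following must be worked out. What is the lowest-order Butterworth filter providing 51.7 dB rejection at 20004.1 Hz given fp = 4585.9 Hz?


Butterworth filter order formula:
n = log10(10^(A/10) - 1) / (2 * log10(f_stop/f_pass))
10^(51.7/10) - 1 = 147909.8388
f_stop/f_pass = 20004.1 / 4585.9 = 4.3621
n = 4.041 -> ceil = 5

5


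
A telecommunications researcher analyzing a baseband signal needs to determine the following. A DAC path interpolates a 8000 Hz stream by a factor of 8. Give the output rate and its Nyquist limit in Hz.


Step 1 — output sample rate after interpolation by L:
fs_out = L * fs_in = 8 * 8000 = 64000 Hz

Step 2 — Nyquist frequency of the output stream:
f_Nyq = fs_out / 2 = 64000 / 2 = 32000.0 Hz

fs_out = 64000 Hz; f_Nyquist = 32000.0 Hz


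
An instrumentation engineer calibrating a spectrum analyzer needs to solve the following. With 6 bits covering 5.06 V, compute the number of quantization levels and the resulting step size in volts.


Step 1 — number of quantization levels:
L = 2^N = 2^6 = 64

Step 2 — LSB step size:
delta = Vfs / L
      = 5.06 / 64
      = 0.0790625 V

Levels = 64; step size = 0.0790625 V


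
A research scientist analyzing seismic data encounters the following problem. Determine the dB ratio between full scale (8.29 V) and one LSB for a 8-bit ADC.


Dynamic range from full-scale to LSB:
V_min = V_max / 2^bits = 8.29 / 2^8
DR = 20 * log10(V_max / V_min)
   = 20 * log10(2^8)
   = 20 * 8 * log10(2)
   = 48.16 dB

48.16 dB


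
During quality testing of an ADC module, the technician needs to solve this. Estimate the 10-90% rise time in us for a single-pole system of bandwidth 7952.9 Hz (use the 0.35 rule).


Rise time from bandwidth relationship:
tr = 0.35 / BW
   = 0.35 / 7952.9
   = 4.40091036e-05 s
   = 44.0091 us

44.0091 us


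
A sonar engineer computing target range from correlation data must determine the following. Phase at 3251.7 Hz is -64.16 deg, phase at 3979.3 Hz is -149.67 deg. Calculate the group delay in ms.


Group delay from phase difference:
tau = -d(phi)/d(omega)
d(phi) = -85.51 deg = -1.492431 rad
d(omega) = 2*pi*(3979.3 - 3251.7) = 4571.6456 rad/s
tau = -(-1.492431) / 4571.6456
    = 0.3265 ms

0.3265 ms


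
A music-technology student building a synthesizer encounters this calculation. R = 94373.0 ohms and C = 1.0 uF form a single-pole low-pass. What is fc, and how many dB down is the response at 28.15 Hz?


Step 1 — cutoff frequency:
fc = 1 / (2*pi*R*C)
C = 1.0 uF = 1e-06 F
fc = 1 / (2*pi*94373.0*1e-06)
   = 1.68645 Hz

Step 2 — magnitude at f = 28.15 Hz:
|H(f)| = 1 / sqrt(1 + (f/fc)^2)
f/fc = 28.15 / 1.68645 = 16.691868
|H| = 1 / sqrt(1 + 278.618457) = 0.0598022
|H|_dB = 20*log10(0.0598022) = -24.47 dB

fc = 1.68645 Hz; |H(28.15 Hz)| = -24.47 dB


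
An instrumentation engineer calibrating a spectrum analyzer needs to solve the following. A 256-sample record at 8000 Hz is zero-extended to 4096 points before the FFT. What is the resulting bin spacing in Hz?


Frequency resolution after zero-padding:
N_padded = 256 * 16 = 4096
df = fs / N_padded
   = 8000 / 4096
   = 1.9531 Hz

1.9531 Hz


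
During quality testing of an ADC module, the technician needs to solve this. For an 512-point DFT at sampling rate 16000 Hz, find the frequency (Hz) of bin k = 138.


Frequency of DFT bin k:
f_k = k * fs / N
    = 138 * 16000 / 512
    = 2208000 / 512
    = 4312.5 Hz

4312.5 Hz


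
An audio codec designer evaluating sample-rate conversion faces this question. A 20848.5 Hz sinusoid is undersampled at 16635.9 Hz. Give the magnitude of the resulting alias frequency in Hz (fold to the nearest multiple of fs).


Compute the nearest integer multiple of fs to the signal:
n = round(20848.5 / 16635.9) = 1
f_alias = |20848.5 - 1 * 16635.9|
        = |20848.5 - 16635.9|
        = 4212.6 Hz

4212.6


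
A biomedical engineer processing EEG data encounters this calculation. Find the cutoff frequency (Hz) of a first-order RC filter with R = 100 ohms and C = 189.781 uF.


Cutoff frequency of a first-order RC filter:
fc = 1 / (2 * pi * R * C)
C = 189.781 uF = 0.000189781 F
fc = 1 / (2 * pi * 100 * 0.000189781)
   = 1 / 0.11924291907818
   = 8.386242 Hz

8.386242 Hz


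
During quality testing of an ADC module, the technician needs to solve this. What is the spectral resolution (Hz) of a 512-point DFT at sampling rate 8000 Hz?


DFT frequency resolution:
df = fs / N
   = 8000 / 512
   = 15.625 Hz

15.625 Hz


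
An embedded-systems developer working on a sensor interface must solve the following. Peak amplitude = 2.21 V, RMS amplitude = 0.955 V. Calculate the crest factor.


Crest factor is the ratio of peak to RMS:
CF = V_peak / V_rms
   = 2.21 / 0.955
   = 2.3141

2.3141


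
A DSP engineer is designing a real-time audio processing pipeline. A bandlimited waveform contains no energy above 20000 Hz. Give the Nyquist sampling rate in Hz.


The Nyquist rate is twice the maximum frequency component.
fs_min = 2 * fmax
      = 2 * 20000
      = 40000 Hz

40000


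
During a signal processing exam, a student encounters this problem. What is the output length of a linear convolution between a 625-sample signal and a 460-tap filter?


Linear convolution output length:
L = N + M - 1
  = 625 + 460 - 1
  = 1084 samples

1084


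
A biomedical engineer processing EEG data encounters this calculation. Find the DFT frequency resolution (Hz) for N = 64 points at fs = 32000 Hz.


DFT frequency resolution:
df = fs / N
   = 32000 / 64
   = 500.0 Hz

500.0 Hz


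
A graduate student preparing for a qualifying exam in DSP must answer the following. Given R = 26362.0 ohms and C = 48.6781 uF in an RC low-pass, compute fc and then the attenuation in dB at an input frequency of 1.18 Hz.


Step 1 — cutoff frequency:
fc = 1 / (2*pi*R*C)
C = 48.6781 uF = 4.86781e-05 F
fc = 1 / (2*pi*26362.0*4.86781e-05)
   = 0.124025 Hz

Step 2 — magnitude at f = 1.18 Hz:
|H(f)| = 1 / sqrt(1 + (f/fc)^2)
f/fc = 1.18 / 0.124025 = 9.514211
|H| = 1 / sqrt(1 + 90.520211) = 0.1045301
|H|_dB = 20*log10(0.1045301) = -19.62 dB

fc = 0.124025 Hz; |H(1.18 Hz)| = -19.62 dB


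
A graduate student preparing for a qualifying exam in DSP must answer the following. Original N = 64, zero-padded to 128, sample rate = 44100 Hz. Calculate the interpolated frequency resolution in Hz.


Frequency resolution after zero-padding:
N_padded = 64 * 2 = 128
df = fs / N_padded
   = 44100 / 128
   = 344.5312 Hz

344.5312 Hz


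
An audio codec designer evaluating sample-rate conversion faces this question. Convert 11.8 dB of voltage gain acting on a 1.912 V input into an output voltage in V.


Output voltage from dB gain:
V_out = V_in * 10^(gain_dB / 20)
      = 1.912 * 10^(11.8 / 20)
      = 1.912 * 3.890451
      = 7.4385 V

7.4385 V


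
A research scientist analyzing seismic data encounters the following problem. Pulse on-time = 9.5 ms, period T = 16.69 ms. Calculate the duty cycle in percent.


Duty cycle as a percentage:
DC = (t_on / T) * 100
   = (9.5 / 16.69) * 100
   = 0.569203 * 100
   = 56.92 %

56.92 %


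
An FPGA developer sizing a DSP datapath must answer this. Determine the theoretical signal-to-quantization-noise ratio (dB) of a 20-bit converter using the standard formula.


Theoretical SNR for a full-scale sinusoid:
SNR = 6.02 * N + 1.76
    = 6.02 * 20 + 1.76
    = 120.4 + 1.76
    = 122.16 dB

122.16 dB


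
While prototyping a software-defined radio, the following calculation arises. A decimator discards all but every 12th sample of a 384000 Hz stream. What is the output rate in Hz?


Decimation reduces the sample rate:
fs_out = fs_in / M
       = 384000 / 12
       = 32000.0 Hz

32000.0 Hz


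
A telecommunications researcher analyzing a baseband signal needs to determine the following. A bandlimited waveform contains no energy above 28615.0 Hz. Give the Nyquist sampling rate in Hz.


The Nyquist rate is twice the maximum frequency component.
fs_min = 2 * fmax
      = 2 * 28615.0
      = 57230.0 Hz

57230.0


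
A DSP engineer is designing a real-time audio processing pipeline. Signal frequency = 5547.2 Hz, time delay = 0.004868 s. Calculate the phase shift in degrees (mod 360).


Phase shift from frequency and time delay:
phi = 360 * f * t_delay
    = 360 * 5547.2 * 0.004868
    = 9721.36 degrees
    mod 360 = 1.36 degrees

1.36 degrees


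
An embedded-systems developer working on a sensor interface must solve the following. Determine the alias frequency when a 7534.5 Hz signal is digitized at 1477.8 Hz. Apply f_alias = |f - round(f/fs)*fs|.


Compute the nearest integer multiple of fs to the signal:
n = round(7534.5 / 1477.8) = 5
f_alias = |7534.5 - 5 * 1477.8|
        = |7534.5 - 7389.0|
        = 145.5 Hz

145.5


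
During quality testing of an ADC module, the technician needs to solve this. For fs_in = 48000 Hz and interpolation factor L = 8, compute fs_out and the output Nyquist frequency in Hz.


Step 1 — output sample rate after interpolation by L:
fs_out = L * fs_in = 8 * 48000 = 384000 Hz

Step 2 — Nyquist frequency of the output stream:
f_Nyq = fs_out / 2 = 384000 / 2 = 192000.0 Hz

fs_out = 384000 Hz; f_Nyquist = 192000.0 Hz


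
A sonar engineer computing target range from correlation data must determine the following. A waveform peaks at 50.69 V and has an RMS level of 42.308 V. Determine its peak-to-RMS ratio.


Crest factor is the ratio of peak to RMS:
CF = V_peak / V_rms
   = 50.69 / 42.308
   = 1.1981

1.1981


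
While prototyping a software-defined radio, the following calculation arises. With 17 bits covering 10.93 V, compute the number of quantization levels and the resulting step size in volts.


Step 1 — number of quantization levels:
L = 2^N = 2^17 = 131072

Step 2 — LSB step size:
delta = Vfs / L
      = 10.93 / 131072
      = 8.339e-05 V

Levels = 131072; step size = 8.339e-05 V


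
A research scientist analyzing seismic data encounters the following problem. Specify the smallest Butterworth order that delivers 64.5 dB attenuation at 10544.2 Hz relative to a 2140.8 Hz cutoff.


Butterworth filter order formula:
n = log10(10^(A/10) - 1) / (2 * log10(f_stop/f_pass))
10^(64.5/10) - 1 = 2818381.9313
f_stop/f_pass = 10544.2 / 2140.8 = 4.9254
n = 4.6575 -> ceil = 5

5


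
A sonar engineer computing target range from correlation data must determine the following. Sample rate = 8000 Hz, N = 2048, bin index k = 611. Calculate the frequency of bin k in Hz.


Frequency of DFT bin k:
f_k = k * fs / N
    = 611 * 8000 / 2048
    = 4888000 / 2048
    = 2386.719 Hz

2386.719 Hz


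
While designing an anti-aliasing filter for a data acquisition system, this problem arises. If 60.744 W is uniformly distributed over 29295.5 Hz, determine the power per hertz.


Power spectral density:
PSD = P / BW
    = 60.744 / 29295.5
    = 0.00207349 W/Hz

0.00207349 W/Hz


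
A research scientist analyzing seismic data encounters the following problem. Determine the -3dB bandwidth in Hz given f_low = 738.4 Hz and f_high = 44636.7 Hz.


Bandwidth is the difference of -3dB frequencies:
BW = f_high - f_low
   = 44636.7 - 738.4
   = 43898.3 Hz

43898.3 Hz


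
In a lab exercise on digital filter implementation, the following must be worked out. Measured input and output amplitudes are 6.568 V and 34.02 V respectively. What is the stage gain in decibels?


Voltage gain in dB:
G = 20 * log10(Vout / Vin)
  = 20 * log10(34.02 / 6.568)
  = 20 * log10(5.179659)
  = 20 * 0.714301
  = 14.29 dB

14.29 dB


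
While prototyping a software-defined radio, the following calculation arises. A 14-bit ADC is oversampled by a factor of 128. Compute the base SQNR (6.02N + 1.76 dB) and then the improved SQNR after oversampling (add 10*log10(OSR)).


Step 1 — baseline SQNR at Nyquist:
SQNR_base = 6.02*N + 1.76
          = 6.02*14 + 1.76
          = 86.04 dB

Step 2 — oversampling processing gain:
G = 10*log10(OSR) = 10*log10(128) = 21.07 dB

Step 3 — total:
SQNR_total = 86.04 + 21.07 = 107.11 dB

Base SQNR = 86.04 dB; oversampled SQNR = 107.11 dB


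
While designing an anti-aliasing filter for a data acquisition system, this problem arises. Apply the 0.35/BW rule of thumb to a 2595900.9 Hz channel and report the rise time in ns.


Rise time from bandwidth relationship:
tr = 0.35 / BW
   = 0.35 / 2595900.9
   = 1.348279513e-07 s
   = 134.828 ns

134.828 ns


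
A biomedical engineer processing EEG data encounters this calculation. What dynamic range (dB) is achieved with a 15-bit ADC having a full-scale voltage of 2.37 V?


Dynamic range from full-scale to LSB:
V_min = V_max / 2^bits = 2.37 / 2^15
DR = 20 * log10(V_max / V_min)
   = 20 * log10(2^15)
   = 20 * 15 * log10(2)
   = 90.31 dB

90.31 dB


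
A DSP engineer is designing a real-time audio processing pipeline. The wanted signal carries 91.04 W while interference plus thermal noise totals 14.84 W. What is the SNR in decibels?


SNR in decibels:
SNR = 10 * log10(Ps / Pn)
    = 10 * log10(91.04 / 14.84)
    = 10 * log10(6.1348)
    = 10 * 0.7878
    = 7.88 dB

7.88 dB


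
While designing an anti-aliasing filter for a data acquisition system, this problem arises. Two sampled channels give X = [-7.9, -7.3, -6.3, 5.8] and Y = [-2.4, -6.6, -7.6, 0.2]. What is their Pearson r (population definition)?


Pearson correlation coefficient (population):
r = cov(X,Y) / (std(X) * std(Y))
Mean X = -3.925, Mean Y = -4.1
Cov(X,Y) = 12.9525
Std(X) = 5.643747, Std(Y) = 3.157531
r = 0.7268

0.7268


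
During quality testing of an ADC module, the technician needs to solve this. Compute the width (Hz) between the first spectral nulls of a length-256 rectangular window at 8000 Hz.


Main lobe width for a rectangular window:
Width = 2 * fs / N
      = 2 * 8000 / 256
      = 16000 / 256
      = 62.5 Hz

62.5 Hz


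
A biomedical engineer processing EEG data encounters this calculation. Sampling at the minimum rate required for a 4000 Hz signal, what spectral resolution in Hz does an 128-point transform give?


Step 1 — Nyquist sampling rate:
fs = 2 * fmax = 2 * 4000 = 8000 Hz

Step 2 — DFT bin spacing:
df = fs / N = 8000 / 128 = 62.5 Hz

62.5 Hz


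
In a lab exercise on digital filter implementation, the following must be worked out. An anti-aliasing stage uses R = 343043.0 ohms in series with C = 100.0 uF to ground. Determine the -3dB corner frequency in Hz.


Cutoff frequency of a first-order RC filter:
fc = 1 / (2 * pi * R * C)
C = 100.0 uF = 0.0001 F
fc = 1 / (2 * pi * 343043.0 * 0.0001)
   = 1 / 215.54027373308
   = 0.00464 Hz

0.00464 Hz


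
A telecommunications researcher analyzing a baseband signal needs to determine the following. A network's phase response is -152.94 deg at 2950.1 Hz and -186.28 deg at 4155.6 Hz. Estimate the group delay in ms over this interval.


Group delay from phase difference:
tau = -d(phi)/d(omega)
d(phi) = -33.34 deg = -0.581893 rad
d(omega) = 2*pi*(4155.6 - 2950.1) = 7574.3799 rad/s
tau = -(-0.581893) / 7574.3799
    = 0.0768 ms

0.0768 ms


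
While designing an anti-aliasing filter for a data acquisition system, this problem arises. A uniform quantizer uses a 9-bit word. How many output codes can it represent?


Number of quantization levels = 2^N
= 2^9
= 512

512


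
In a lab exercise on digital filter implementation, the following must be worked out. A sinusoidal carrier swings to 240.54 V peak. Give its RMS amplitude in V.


RMS voltage for a sinusoidal waveform:
V_rms = V_peak / sqrt(2)
      = 240.54 / 1.414214
      = 170.087 V

170.087 V


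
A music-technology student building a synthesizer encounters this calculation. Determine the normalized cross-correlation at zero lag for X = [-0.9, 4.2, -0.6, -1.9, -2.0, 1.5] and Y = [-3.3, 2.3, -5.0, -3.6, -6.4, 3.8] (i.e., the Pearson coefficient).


Pearson correlation coefficient (population):
r = cov(X,Y) / (std(X) * std(Y))
Mean X = 0.05, Mean Y = -2.0333
Cov(X,Y) = 6.93
Std(X) = 2.185368, Std(Y) = 3.757955
r = 0.8438

0.8438


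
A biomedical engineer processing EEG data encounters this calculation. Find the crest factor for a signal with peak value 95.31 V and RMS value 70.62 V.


Crest factor is the ratio of peak to RMS:
CF = V_peak / V_rms
   = 95.31 / 70.62
   = 1.3496

1.3496


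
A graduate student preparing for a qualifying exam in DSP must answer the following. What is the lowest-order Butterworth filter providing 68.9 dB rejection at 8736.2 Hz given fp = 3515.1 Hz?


Butterworth filter order formula:
n = log10(10^(A/10) - 1) / (2 * log10(f_stop/f_pass))
10^(68.9/10) - 1 = 7762470.1663
f_stop/f_pass = 8736.2 / 3515.1 = 2.4853
n = 8.713 -> ceil = 9

9


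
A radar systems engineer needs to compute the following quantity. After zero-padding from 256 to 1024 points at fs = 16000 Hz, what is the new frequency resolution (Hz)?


Frequency resolution after zero-padding:
N_padded = 256 * 4 = 1024
df = fs / N_padded
   = 16000 / 1024
   = 15.625 Hz

15.625 Hz


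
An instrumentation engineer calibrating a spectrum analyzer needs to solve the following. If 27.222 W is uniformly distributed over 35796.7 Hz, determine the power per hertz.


Power spectral density:
PSD = P / BW
    = 27.222 / 35796.7
    = 0.00076046 W/Hz

0.00076046 W/Hz


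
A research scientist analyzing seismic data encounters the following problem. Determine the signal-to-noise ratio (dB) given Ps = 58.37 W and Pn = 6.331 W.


SNR in decibels:
SNR = 10 * log10(Ps / Pn)
    = 10 * log10(58.37 / 6.331)
    = 10 * log10(9.2197)
    = 10 * 0.9647
    = 9.65 dB

9.65 dB


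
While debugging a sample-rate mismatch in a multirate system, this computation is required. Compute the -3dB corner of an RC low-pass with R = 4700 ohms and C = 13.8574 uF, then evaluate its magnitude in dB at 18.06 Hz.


Step 1 — cutoff frequency:
fc = 1 / (2*pi*R*C)
C = 13.8574 uF = 1.38574e-05 F
fc = 1 / (2*pi*4700*1.38574e-05)
   = 2.44366 Hz

Step 2 — magnitude at f = 18.06 Hz:
|H(f)| = 1 / sqrt(1 + (f/fc)^2)
f/fc = 18.06 / 2.44366 = 7.390554
|H| = 1 / sqrt(1 + 54.620288) = 0.134086
|H|_dB = 20*log10(0.134086) = -17.45 dB

fc = 2.44366 Hz; |H(18.06 Hz)| = -17.45 dB


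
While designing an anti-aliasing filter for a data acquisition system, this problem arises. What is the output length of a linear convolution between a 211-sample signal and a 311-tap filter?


Linear convolution output length:
L = N + M - 1
  = 211 + 311 - 1
  = 521 samples

521


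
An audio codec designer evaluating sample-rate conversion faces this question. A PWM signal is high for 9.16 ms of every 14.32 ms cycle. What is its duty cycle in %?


Duty cycle as a percentage:
DC = (t_on / T) * 100
   = (9.16 / 14.32) * 100
   = 0.639665 * 100
   = 63.97 %

63.97 %


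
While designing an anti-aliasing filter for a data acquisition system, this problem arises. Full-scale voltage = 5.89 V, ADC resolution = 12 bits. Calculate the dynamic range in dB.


Dynamic range from full-scale to LSB:
V_min = V_max / 2^bits = 5.89 / 2^12
DR = 20 * log10(V_max / V_min)
   = 20 * log10(2^12)
   = 20 * 12 * log10(2)
   = 72.25 dB

72.25 dB


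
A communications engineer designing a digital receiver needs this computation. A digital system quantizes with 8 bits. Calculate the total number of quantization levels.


Number of quantization levels = 2^N
= 2^8
= 256

256


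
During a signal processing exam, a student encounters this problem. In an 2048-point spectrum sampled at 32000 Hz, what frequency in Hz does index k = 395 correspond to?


Frequency of DFT bin k:
f_k = k * fs / N
    = 395 * 32000 / 2048
    = 12640000 / 2048
    = 6171.875 Hz

6171.875 Hz


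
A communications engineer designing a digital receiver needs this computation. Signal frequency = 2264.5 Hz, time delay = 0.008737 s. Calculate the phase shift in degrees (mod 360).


Phase shift from frequency and time delay:
phi = 360 * f * t_delay
    = 360 * 2264.5 * 0.008737
    = 7122.58 degrees
    mod 360 = 282.58 degrees

282.58 degrees


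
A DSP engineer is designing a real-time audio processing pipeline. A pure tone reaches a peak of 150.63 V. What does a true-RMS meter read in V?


RMS voltage for a sinusoidal waveform:
V_rms = V_peak / sqrt(2)
      = 150.63 / 1.414214
      = 106.511 V

106.511 V


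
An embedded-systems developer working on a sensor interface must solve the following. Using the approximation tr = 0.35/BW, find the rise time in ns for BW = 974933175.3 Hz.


Rise time from bandwidth relationship:
tr = 0.35 / BW
   = 0.35 / 974933175.3
   = 3.589989641e-10 s
   = 0.359 ns

0.359 ns


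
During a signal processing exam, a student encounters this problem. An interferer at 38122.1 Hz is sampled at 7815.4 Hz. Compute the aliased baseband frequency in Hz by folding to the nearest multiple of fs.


Compute the nearest integer multiple of fs to the signal:
n = round(38122.1 / 7815.4) = 5
f_alias = |38122.1 - 5 * 7815.4|
        = |38122.1 - 39077.0|
        = 954.9 Hz

954.9


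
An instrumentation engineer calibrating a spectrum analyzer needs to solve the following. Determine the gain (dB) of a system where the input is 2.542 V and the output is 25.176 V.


Voltage gain in dB:
G = 20 * log10(Vout / Vin)
  = 20 * log10(25.176 / 2.542)
  = 20 * log10(9.904013)
  = 20 * 0.995811
  = 19.92 dB

19.92 dB


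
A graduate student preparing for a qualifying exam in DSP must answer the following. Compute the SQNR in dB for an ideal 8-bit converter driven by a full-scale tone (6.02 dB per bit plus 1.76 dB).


Theoretical SNR for a full-scale sinusoid:
SNR = 6.02 * N + 1.76
    = 6.02 * 8 + 1.76
    = 48.16 + 1.76
    = 49.92 dB

49.92 dB
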